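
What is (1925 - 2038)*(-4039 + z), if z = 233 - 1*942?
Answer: 536524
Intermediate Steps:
z = -709 (z = 233 - 942 = -709)
(1925 - 2038)*(-4039 + z) = (1925 - 2038)*(-4039 - 709) = -113*(-4748) = 536524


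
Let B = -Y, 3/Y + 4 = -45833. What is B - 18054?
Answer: -275847065/15279 ≈ -18054.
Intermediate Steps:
Y = -1/15279 (Y = 3/(-4 - 45833) = 3/(-45837) = 3*(-1/45837) = -1/15279 ≈ -6.5449e-5)
B = 1/15279 (B = -1*(-1/15279) = 1/15279 ≈ 6.5449e-5)
B - 18054 = 1/15279 - 18054 = -275847065/15279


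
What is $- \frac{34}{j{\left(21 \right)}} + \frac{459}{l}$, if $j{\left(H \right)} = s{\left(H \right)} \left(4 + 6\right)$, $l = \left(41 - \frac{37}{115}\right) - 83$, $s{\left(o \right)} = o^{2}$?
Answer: $- \frac{116473664}{10731735} \approx -10.853$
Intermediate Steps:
$l = - \frac{4867}{115}$ ($l = \left(41 - \frac{37}{115}\right) - 83 = \frac{4678}{115} - 83 = - \frac{4867}{115} \approx -42.322$)
$j{\left(H \right)} = 10 H^{2}$ ($j{\left(H \right)} = H^{2} \left(4 + 6\right) = H^{2} \cdot 10 = 10 H^{2}$)
$- \frac{34}{j{\left(21 \right)}} + \frac{459}{l} = - \frac{34}{10 \cdot 21^{2}} + \frac{459}{- \frac{4867}{115}} = - \frac{34}{10 \cdot 441} + 459 \left(- \frac{115}{4867}\right) = - \frac{34}{4410} - \frac{52785}{4867} = \left(-34\right) \frac{1}{4410} - \frac{52785}{4867} = - \frac{17}{2205} - \frac{52785}{4867} = - \frac{116473664}{10731735}$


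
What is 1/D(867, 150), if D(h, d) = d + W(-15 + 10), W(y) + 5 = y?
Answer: 1/140 ≈ 0.0071429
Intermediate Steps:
W(y) = -5 + y
D(h, d) = -10 + d (D(h, d) = d + (-5 + (-15 + 10)) = d + (-5 - 5) = d - 10 = -10 + d)
1/D(867, 150) = 1/(-10 + 150) = 1/140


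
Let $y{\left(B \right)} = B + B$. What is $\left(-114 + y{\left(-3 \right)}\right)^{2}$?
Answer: $14400$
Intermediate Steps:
$y{\left(B \right)} = 2 B$
$\left(-114 + y{\left(-3 \right)}\right)^{2} = \left(-114 + 2 \left(-3\right)\right)^{2} = \left(-114 - 6\right)^{2} = \left(-120\right)^{2} = 14400$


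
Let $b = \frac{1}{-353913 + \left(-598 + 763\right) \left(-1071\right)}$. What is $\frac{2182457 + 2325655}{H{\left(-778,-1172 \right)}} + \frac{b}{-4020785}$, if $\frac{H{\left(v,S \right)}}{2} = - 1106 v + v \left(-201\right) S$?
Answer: $- \frac{1202280281059068083}{97297233984879538260} \approx -0.012357$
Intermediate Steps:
$b = - \frac{1}{530628}$ ($b = \frac{1}{-353913 + 165 \left(-1071\right)} = \frac{1}{-353913 - 176715} = \frac{1}{-530628} = - \frac{1}{530628} \approx -1.8846 \cdot 10^{-6}$)
$H{\left(v,S \right)} = - 2212 v - 402 S v$ ($H{\left(v,S \right)} = 2 \left(- 1106 v + v \left(-201\right) S\right) = 2 \left(- 1106 v + - 201 v S\right) = 2 \left(- 1106 v - 201 S v\right) = - 2212 v - 402 S v$)
$\frac{2182457 + 2325655}{H{\left(-778,-1172 \right)}} + \frac{b}{-4020785} = \frac{2182457 + 2325655}{\left(-2\right) \left(-778\right) \left(1106 + 201 \left(-1172\right)\right)} - \frac{1}{530628 \left(-4020785\right)} = \frac{4508112}{\left(-2\right) \left(-778\right) \left(1106 - 235572\right)} - - \frac{1}{2133541102980} = \frac{4508112}{\left(-2\right) \left(-778\right) \left(-234466\right)} + \frac{1}{2133541102980} = \frac{4508112}{-364829096} + \frac{1}{2133541102980} = 4508112 \left(- \frac{1}{364829096}\right) + \frac{1}{2133541102980} = - \frac{563514}{45603637} + \frac{1}{2133541102980} = - \frac{1202280281059068083}{97297233984879538260}$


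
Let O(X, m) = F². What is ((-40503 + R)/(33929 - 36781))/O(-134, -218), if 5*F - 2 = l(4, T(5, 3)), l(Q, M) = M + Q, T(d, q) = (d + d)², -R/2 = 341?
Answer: 1029625/32045072 ≈ 0.032131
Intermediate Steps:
R = -682 (R = -2*341 = -682)
T(d, q) = 4*d² (T(d, q) = (2*d)² = 4*d²)
F = 106/5 (F = ⅖ + (4*5² + 4)/5 = ⅖ + (4*25 + 4)/5 = ⅖ + (100 + 4)/5 = ⅖ + (⅕)*104 = ⅖ + 104/5 = 106/5 ≈ 21.200)
O(X, m) = 11236/25 (O(X, m) = (106/5)² = 11236/25)
((-40503 + R)/(33929 - 36781))/O(-134, -218) = ((-40503 - 682)/(33929 - 36781))/(11236/25) = -41185/(-2852)*(25/11236) = -41185*(-1/2852)*(25/11236) = (41185/2852)*(25/11236) = 1029625/32045072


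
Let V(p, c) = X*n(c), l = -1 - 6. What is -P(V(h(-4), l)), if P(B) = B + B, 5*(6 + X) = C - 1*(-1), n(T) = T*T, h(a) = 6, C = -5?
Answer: 3332/5 ≈ 666.40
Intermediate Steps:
n(T) = T²
l = -7
X = -34/5 (X = -6 + (-5 - 1*(-1))/5 = -6 + (-5 + 1)/5 = -6 + (⅕)*(-4) = -6 - ⅘ = -34/5 ≈ -6.8000)
V(p, c) = -34*c²/5
P(B) = 2*B
-P(V(h(-4), l)) = -2*(-34/5*(-7)²) = -2*(-34/5*49) = -2*(-1666)/5 = -1*(-3332/5) = 3332/5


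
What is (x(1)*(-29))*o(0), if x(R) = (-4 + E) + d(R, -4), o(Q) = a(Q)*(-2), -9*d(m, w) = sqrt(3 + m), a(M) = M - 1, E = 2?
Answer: 1160/9 ≈ 128.89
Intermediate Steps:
a(M) = -1 + M
d(m, w) = -sqrt(3 + m)/9
o(Q) = 2 - 2*Q (o(Q) = (-1 + Q)*(-2) = 2 - 2*Q)
x(R) = -2 - sqrt(3 + R)/9 (x(R) = (-4 + 2) - sqrt(3 + R)/9 = -2 - sqrt(3 + R)/9)
(x(1)*(-29))*o(0) = ((-2 - sqrt(3 + 1)/9)*(-29))*(2 - 2*0) = ((-2 - sqrt(4)/9)*(-29))*(2 + 0) = ((-2 - 1/9*2)*(-29))*2 = ((-2 - 2/9)*(-29))*2 = -20/9*(-29)*2 = (580/9)*2 = 1160/9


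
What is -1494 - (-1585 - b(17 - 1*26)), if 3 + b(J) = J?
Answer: 79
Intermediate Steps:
b(J) = -3 + J
-1494 - (-1585 - b(17 - 1*26)) = -1494 - (-1585 - (-3 + (17 - 1*26))) = -1494 - (-1585 - (-3 + (17 - 26))) = -1494 - (-1585 - (-3 - 9)) = -1494 - (-1585 - 1*(-12)) = -1494 - (-1585 + 12) = -1494 - 1*(-1573) = -1494 + 1573 = 79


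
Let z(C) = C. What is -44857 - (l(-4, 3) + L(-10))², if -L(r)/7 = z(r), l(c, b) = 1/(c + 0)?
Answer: -795553/16 ≈ -49722.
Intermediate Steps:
l(c, b) = 1/c
L(r) = -7*r
-44857 - (l(-4, 3) + L(-10))² = -44857 - (1/(-4) - 7*(-10))² = -44857 - (-¼ + 70)² = -44857 - (279/4)² = -44857 - 1*77841/16 = -44857 - 77841/16 = -795553/16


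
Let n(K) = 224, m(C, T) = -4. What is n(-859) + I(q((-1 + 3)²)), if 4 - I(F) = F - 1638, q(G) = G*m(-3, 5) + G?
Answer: 1878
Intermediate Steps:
q(G) = -3*G (q(G) = G*(-4) + G = -4*G + G = -3*G)
I(F) = 1642 - F (I(F) = 4 - (F - 1638) = 4 - (-1638 + F) = 4 + (1638 - F) = 1642 - F)
n(-859) + I(q((-1 + 3)²)) = 224 + (1642 - (-3)*(-1 + 3)²) = 224 + (1642 - (-3)*2²) = 224 + (1642 - (-3)*4) = 224 + (1642 - 1*(-12)) = 224 + (1642 + 12) = 224 + 1654 = 1878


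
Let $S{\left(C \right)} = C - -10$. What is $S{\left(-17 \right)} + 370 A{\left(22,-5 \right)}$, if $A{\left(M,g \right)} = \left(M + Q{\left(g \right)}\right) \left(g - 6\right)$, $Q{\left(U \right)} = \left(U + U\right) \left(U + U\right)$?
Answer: $-496547$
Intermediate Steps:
$S{\left(C \right)} = 10 + C$ ($S{\left(C \right)} = C + 10 = 10 + C$)
$Q{\left(U \right)} = 4 U^{2}$ ($Q{\left(U \right)} = 2 U 2 U = 4 U^{2}$)
$A{\left(M,g \right)} = \left(-6 + g\right) \left(M + 4 g^{2}\right)$ ($A{\left(M,g \right)} = \left(M + 4 g^{2}\right) \left(g - 6\right) = \left(M + 4 g^{2}\right) \left(-6 + g\right) = \left(-6 + g\right) \left(M + 4 g^{2}\right)$)
$S{\left(-17 \right)} + 370 A{\left(22,-5 \right)} = \left(10 - 17\right) + 370 \left(- 24 \left(-5\right)^{2} - 132 + 4 \left(-5\right)^{3} + 22 \left(-5\right)\right) = -7 + 370 \left(\left(-24\right) 25 - 132 + 4 \left(-125\right) - 110\right) = -7 + 370 \left(-600 - 132 - 500 - 110\right) = -7 + 370 \left(-1342\right) = -7 - 496540 = -496547$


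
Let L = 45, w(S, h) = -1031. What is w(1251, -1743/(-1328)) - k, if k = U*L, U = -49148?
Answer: 2210629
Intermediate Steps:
k = -2211660 (k = -49148*45 = -2211660)
w(1251, -1743/(-1328)) - k = -1031 - 1*(-2211660) = -1031 + 2211660 = 2210629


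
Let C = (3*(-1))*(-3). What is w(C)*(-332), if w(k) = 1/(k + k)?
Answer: -166/9 ≈ -18.444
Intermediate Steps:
C = 9 (C = -3*(-3) = 9)
w(k) = 1/(2*k)
w(C)*(-332) = ((½)/9)*(-332) = ((½)*(⅑))*(-332) = (1/18)*(-332) = -166/9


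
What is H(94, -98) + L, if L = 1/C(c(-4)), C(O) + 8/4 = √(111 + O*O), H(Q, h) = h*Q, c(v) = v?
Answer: -1133074/123 + √127/123 ≈ -9211.9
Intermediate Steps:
H(Q, h) = Q*h
C(O) = -2 + √(111 + O²) (C(O) = -2 + √(111 + O*O) = -2 + √(111 + O²))
L = 1/(-2 + √127) (L = 1/(-2 + √(111 + (-4)²)) = 1/(-2 + √(111 + 16)) = 1/(-2 + √127) ≈ 0.10788)
H(94, -98) + L = 94*(-98) + (2/123 + √127/123) = -9212 + (2/123 + √127/123) = -1133074/123 + √127/123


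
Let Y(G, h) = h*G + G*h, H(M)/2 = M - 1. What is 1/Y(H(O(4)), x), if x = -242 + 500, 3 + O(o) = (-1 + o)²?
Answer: 1/5160 ≈ 0.00019380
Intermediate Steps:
O(o) = -3 + (-1 + o)²
H(M) = -2 + 2*M (H(M) = 2*(M - 1) = 2*(-1 + M) = -2 + 2*M)
x = 258
Y(G, h) = 2*G*h (Y(G, h) = G*h + G*h = 2*G*h)
1/Y(H(O(4)), x) = 1/(2*(-2 + 2*(-3 + (-1 + 4)²))*258) = 1/(2*(-2 + 2*(-3 + 3²))*258) = 1/(2*(-2 + 2*(-3 + 9))*258) = 1/(2*(-2 + 2*6)*258) = 1/(2*(-2 + 12)*258) = 1/(2*10*258) = 1/5160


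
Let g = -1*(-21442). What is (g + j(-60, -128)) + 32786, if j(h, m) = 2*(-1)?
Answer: 54226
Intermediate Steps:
g = 21442
j(h, m) = -2
(g + j(-60, -128)) + 32786 = (21442 - 2) + 32786 = 21440 + 32786 = 54226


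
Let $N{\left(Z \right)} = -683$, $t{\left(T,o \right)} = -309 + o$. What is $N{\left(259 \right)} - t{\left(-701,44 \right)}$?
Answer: $-418$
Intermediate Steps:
$N{\left(259 \right)} - t{\left(-701,44 \right)} = -683 - \left(-309 + 44\right) = -683 - -265 = -683 + 265 = -418$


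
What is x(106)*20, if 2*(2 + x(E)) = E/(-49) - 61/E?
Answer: -175005/2597 ≈ -67.387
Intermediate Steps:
x(E) = -2 - 61/(2*E) - E/98 (x(E) = -2 + (E/(-49) - 61/E)/2 = -2 + (E*(-1/49) - 61/E)/2 = -2 + (-E/49 - 61/E)/2 = -2 + (-61/E - E/49)/2 = -2 + (-61/(2*E) - E/98) = -2 - 61/(2*E) - E/98)
x(106)*20 = ((1/98)*(-2989 - 1*106*(196 + 106))/106)*20 = ((1/98)*(1/106)*(-2989 - 1*106*302))*20 = ((1/98)*(1/106)*(-2989 - 32012))*20 = ((1/98)*(1/106)*(-35001))*20 = -35001/10388*20 = -175005/2597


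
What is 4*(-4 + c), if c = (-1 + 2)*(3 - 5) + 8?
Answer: 8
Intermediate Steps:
c = 6 (c = 1*(-2) + 8 = -2 + 8 = 6)
4*(-4 + c) = 4*(-4 + 6) = 4*2 = 8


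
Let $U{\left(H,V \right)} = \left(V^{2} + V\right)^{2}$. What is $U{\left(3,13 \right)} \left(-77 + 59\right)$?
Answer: $-596232$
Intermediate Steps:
$U{\left(H,V \right)} = \left(V + V^{2}\right)^{2}$
$U{\left(3,13 \right)} \left(-77 + 59\right) = 13^{2} \left(1 + 13\right)^{2} \left(-77 + 59\right) = 169 \cdot 14^{2} \left(-18\right) = 169 \cdot 196 \left(-18\right) = 33124 \left(-18\right) = -596232$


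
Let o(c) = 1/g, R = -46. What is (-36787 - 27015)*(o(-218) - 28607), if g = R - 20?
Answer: 60231097763/33 ≈ 1.8252e+9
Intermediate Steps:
g = -66 (g = -46 - 20 = -66)
o(c) = -1/66 (o(c) = 1/(-66) = -1/66)
(-36787 - 27015)*(o(-218) - 28607) = (-36787 - 27015)*(-1/66 - 28607) = -63802*(-1888063/66) = 60231097763/33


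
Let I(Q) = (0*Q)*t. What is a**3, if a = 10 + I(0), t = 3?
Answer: 1000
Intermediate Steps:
I(Q) = 0 (I(Q) = (0*Q)*3 = 0*3 = 0)
a = 10 (a = 10 + 0 = 10)
a**3 = 10**3 = 1000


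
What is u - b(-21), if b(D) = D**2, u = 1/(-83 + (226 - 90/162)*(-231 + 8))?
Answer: -199867383/453214 ≈ -441.00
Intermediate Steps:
u = -9/453214 (u = 1/(-83 + (226 - 90*1/162)*(-223)) = 1/(-83 + (226 - 5/9)*(-223)) = 1/(-83 + (2029/9)*(-223)) = 1/(-83 - 452467/9) = 1/(-453214/9) = -9/453214 ≈ -1.9858e-5)
u - b(-21) = -9/453214 - 1*(-21)**2 = -9/453214 - 1*441 = -9/453214 - 441 = -199867383/453214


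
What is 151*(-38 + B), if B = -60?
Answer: -14798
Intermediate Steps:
151*(-38 + B) = 151*(-38 - 60) = 151*(-98) = -14798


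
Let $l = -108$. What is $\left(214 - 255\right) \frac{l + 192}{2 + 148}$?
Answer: $- \frac{574}{25} \approx -22.96$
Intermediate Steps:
$\left(214 - 255\right) \frac{l + 192}{2 + 148} = \left(214 - 255\right) \frac{-108 + 192}{2 + 148} = - 41 \cdot \frac{84}{150} = - 41 \cdot 84 \cdot \frac{1}{150} = \left(-41\right) \frac{14}{25} = - \frac{574}{25}$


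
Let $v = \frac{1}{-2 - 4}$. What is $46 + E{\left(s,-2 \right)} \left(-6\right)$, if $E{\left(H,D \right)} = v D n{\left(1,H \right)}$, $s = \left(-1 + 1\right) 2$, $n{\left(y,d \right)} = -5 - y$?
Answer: $58$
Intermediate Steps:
$s = 0$ ($s = 0 \cdot 2 = 0$)
$v = - \frac{1}{6}$ ($v = \frac{1}{-6} = - \frac{1}{6} \approx -0.16667$)
$E{\left(H,D \right)} = D$ ($E{\left(H,D \right)} = - \frac{D}{6} \left(-5 - 1\right) = - \frac{D}{6} \left(-6\right) = D$)
$46 + E{\left(s,-2 \right)} \left(-6\right) = 46 - -12 = 46 + 12 = 58$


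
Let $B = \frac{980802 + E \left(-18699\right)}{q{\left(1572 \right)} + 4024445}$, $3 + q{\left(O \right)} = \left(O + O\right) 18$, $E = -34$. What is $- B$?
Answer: $- \frac{808284}{2040517} \approx -0.39612$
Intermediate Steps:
$q{\left(O \right)} = -3 + 36 O$ ($q{\left(O \right)} = -3 + \left(O + O\right) 18 = -3 + 2 O 18 = -3 + 36 O$)
$B = \frac{808284}{2040517}$ ($B = \frac{980802 - -635766}{\left(-3 + 36 \cdot 1572\right) + 4024445} = \frac{980802 + 635766}{\left(-3 + 56592\right) + 4024445} = \frac{1616568}{56589 + 4024445} = \frac{1616568}{4081034} = 1616568 \cdot \frac{1}{4081034} = \frac{808284}{2040517} \approx 0.39612$)
$- B = \left(-1\right) \frac{808284}{2040517} = - \frac{808284}{2040517}$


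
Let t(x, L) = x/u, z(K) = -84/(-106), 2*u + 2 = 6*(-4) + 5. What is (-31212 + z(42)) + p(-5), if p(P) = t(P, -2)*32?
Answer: -34721114/1113 ≈ -31196.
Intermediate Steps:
u = -21/2 (u = -1 + (6*(-4) + 5)/2 = -1 + (-24 + 5)/2 = -1 + (½)*(-19) = -1 - 19/2 = -21/2 ≈ -10.500)
z(K) = 42/53 (z(K) = -84*(-1/106) = 42/53)
t(x, L) = -2*x/21 (t(x, L) = x/(-21/2) = x*(-2/21) = -2*x/21)
p(P) = -64*P/21 (p(P) = -2*P/21*32 = -64*P/21)
(-31212 + z(42)) + p(-5) = (-31212 + 42/53) - 64/21*(-5) = -1654194/53 + 320/21 = -34721114/1113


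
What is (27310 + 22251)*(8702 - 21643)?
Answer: -641368901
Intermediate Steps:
(27310 + 22251)*(8702 - 21643) = 49561*(-12941) = -641368901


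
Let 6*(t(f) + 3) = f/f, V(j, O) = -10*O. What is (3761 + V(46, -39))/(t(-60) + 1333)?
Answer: 24906/7981 ≈ 3.1207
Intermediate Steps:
t(f) = -17/6 (t(f) = -3 + (f/f)/6 = -3 + (⅙)*1 = -3 + ⅙ = -17/6)
(3761 + V(46, -39))/(t(-60) + 1333) = (3761 - 10*(-39))/(-17/6 + 1333) = (3761 + 390)/(7981/6) = 4151*(6/7981) = 24906/7981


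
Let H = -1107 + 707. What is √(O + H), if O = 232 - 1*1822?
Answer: I*√1990 ≈ 44.609*I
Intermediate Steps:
O = -1590 (O = 232 - 1822 = -1590)
H = -400
√(O + H) = √(-1590 - 400) = √(-1990) = I*√1990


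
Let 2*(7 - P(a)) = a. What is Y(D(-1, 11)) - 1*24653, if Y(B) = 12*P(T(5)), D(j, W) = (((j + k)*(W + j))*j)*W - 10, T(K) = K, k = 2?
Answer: -24599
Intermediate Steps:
P(a) = 7 - a/2
D(j, W) = -10 + W*j*(2 + j)*(W + j) (D(j, W) = (((j + 2)*(W + j))*j)*W - 10 = (((2 + j)*(W + j))*j)*W - 10 = (j*(2 + j)*(W + j))*W - 10 = W*j*(2 + j)*(W + j) - 10 = -10 + W*j*(2 + j)*(W + j))
Y(B) = 54 (Y(B) = 12*(7 - ½*5) = 12*(7 - 5/2) = 12*(9/2) = 54)
Y(D(-1, 11)) - 1*24653 = 54 - 1*24653 = 54 - 24653 = -24599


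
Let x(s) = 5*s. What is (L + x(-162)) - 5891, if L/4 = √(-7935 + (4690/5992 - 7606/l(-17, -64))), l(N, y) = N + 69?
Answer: -6701 + 2*I*√62539119357/1391 ≈ -6701.0 + 359.57*I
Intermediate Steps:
l(N, y) = 69 + N
L = 2*I*√62539119357/1391 (L = 4*√(-7935 + (4690/5992 - 7606/(69 - 17))) = 4*√(-7935 + (4690*(1/5992) - 7606/52)) = 4*√(-7935 + (335/428 - 7606*1/52)) = 4*√(-7935 + (335/428 - 3803/26)) = 4*√(-7935 - 809487/5564) = 4*√(-44959827/5564) = 4*(I*√62539119357/2782) = 2*I*√62539119357/1391 ≈ 359.57*I)
(L + x(-162)) - 5891 = (2*I*√62539119357/1391 + 5*(-162)) - 5891 = (2*I*√62539119357/1391 - 810) - 5891 = (-810 + 2*I*√62539119357/1391) - 5891 = -6701 + 2*I*√62539119357/1391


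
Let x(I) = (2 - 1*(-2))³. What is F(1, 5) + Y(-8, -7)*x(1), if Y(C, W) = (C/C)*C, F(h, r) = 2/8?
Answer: -2047/4 ≈ -511.75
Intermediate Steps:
F(h, r) = ¼ (F(h, r) = 2*(⅛) = ¼)
Y(C, W) = C (Y(C, W) = 1*C = C)
x(I) = 64 (x(I) = (2 + 2)³ = 4³ = 64)
F(1, 5) + Y(-8, -7)*x(1) = ¼ - 8*64 = ¼ - 512 = -2047/4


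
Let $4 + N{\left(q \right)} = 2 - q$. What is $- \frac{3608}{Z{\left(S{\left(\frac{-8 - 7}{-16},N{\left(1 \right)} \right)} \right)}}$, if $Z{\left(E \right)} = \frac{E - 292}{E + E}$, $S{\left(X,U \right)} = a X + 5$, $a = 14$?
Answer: $\frac{1046320}{2191} \approx 477.55$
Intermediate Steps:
$N{\left(q \right)} = -2 - q$ ($N{\left(q \right)} = -4 - \left(-2 + q\right) = -2 - q$)
$S{\left(X,U \right)} = 5 + 14 X$ ($S{\left(X,U \right)} = 14 X + 5 = 5 + 14 X$)
$Z{\left(E \right)} = \frac{-292 + E}{2 E}$
$- \frac{3608}{Z{\left(S{\left(\frac{-8 - 7}{-16},N{\left(1 \right)} \right)} \right)}} = - \frac{3608}{\frac{1}{2} \frac{1}{5 + 14 \frac{-8 - 7}{-16}} \left(-292 + \left(5 + 14 \frac{-8 - 7}{-16}\right)\right)} = - \frac{3608}{\frac{1}{2} \frac{1}{5 + 14 \left(\left(-15\right) \left(- \frac{1}{16}\right)\right)} \left(-292 + \left(5 + 14 \left(\left(-15\right) \left(- \frac{1}{16}\right)\right)\right)\right)} = - \frac{3608}{\frac{1}{2} \frac{1}{5 + 14 \cdot \frac{15}{16}} \left(-292 + \left(5 + 14 \cdot \frac{15}{16}\right)\right)} = - \frac{3608}{\frac{1}{2} \frac{1}{5 + \frac{105}{8}} \left(-292 + \left(5 + \frac{105}{8}\right)\right)} = - \frac{3608}{\frac{1}{2} \frac{1}{\frac{145}{8}} \left(-292 + \frac{145}{8}\right)} = - \frac{3608}{\frac{1}{2} \cdot \frac{8}{145} \left(- \frac{2191}{8}\right)} = - \frac{3608}{- \frac{2191}{290}} = \left(-3608\right) \left(- \frac{290}{2191}\right) = \frac{1046320}{2191}$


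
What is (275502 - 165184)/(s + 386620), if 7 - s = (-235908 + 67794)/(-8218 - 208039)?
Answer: 23857039726/83610627025 ≈ 0.28534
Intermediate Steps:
s = 1345685/216257 (s = 7 - (-235908 + 67794)/(-8218 - 208039) = 7 - (-168114)/(-216257) = 7 - (-168114)*(-1)/216257 = 7 - 1*168114/216257 = 7 - 168114/216257 = 1345685/216257 ≈ 6.2226)
(275502 - 165184)/(s + 386620) = (275502 - 165184)/(1345685/216257 + 386620) = 110318/(83610627025/216257) = 110318*(216257/83610627025) = 23857039726/83610627025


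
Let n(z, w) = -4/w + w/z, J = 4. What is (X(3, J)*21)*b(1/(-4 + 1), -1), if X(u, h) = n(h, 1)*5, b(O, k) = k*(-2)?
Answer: -1575/2 ≈ -787.50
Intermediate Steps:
b(O, k) = -2*k
X(u, h) = -20 + 5/h (X(u, h) = (-4/1 + 1/h)*5 = (-4*1 + 1/h)*5 = (-4 + 1/h)*5 = -20 + 5/h)
(X(3, J)*21)*b(1/(-4 + 1), -1) = ((-20 + 5/4)*21)*(-2*(-1)) = ((-20 + 5*(¼))*21)*2 = ((-20 + 5/4)*21)*2 = -75/4*21*2 = -1575/4*2 = -1575/2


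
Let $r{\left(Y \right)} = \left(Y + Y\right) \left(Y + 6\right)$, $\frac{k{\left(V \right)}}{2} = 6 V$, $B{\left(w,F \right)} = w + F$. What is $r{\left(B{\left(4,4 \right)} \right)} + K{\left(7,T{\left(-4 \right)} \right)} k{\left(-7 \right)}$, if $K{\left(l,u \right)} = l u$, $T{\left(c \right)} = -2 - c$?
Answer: $-952$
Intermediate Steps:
$B{\left(w,F \right)} = F + w$
$k{\left(V \right)} = 12 V$ ($k{\left(V \right)} = 2 \cdot 6 V = 12 V$)
$r{\left(Y \right)} = 2 Y \left(6 + Y\right)$
$r{\left(B{\left(4,4 \right)} \right)} + K{\left(7,T{\left(-4 \right)} \right)} k{\left(-7 \right)} = 2 \left(4 + 4\right) \left(6 + \left(4 + 4\right)\right) + 7 \left(-2 - -4\right) 12 \left(-7\right) = 2 \cdot 8 \left(6 + 8\right) + 7 \left(-2 + 4\right) \left(-84\right) = 2 \cdot 8 \cdot 14 + 7 \cdot 2 \left(-84\right) = 224 + 14 \left(-84\right) = 224 - 1176 = -952$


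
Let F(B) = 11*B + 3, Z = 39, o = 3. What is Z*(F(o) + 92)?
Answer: 4992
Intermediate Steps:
F(B) = 3 + 11*B
Z*(F(o) + 92) = 39*((3 + 11*3) + 92) = 39*((3 + 33) + 92) = 39*(36 + 92) = 39*128 = 4992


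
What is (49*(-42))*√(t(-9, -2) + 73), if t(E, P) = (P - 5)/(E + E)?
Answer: -343*√2642 ≈ -17630.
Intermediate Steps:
t(E, P) = (-5 + P)/(2*E) (t(E, P) = (-5 + P)/((2*E)) = (-5 + P)*(1/(2*E)) = (-5 + P)/(2*E))
(49*(-42))*√(t(-9, -2) + 73) = (49*(-42))*√((½)*(-5 - 2)/(-9) + 73) = -2058*√((½)*(-⅑)*(-7) + 73) = -2058*√(7/18 + 73) = -343*√2642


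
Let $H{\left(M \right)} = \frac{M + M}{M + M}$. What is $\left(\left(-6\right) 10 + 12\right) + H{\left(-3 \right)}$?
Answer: $-47$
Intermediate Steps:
$H{\left(M \right)} = 1$ ($H{\left(M \right)} = \frac{2 M}{2 M} = 2 M \frac{1}{2 M} = 1$)
$\left(\left(-6\right) 10 + 12\right) + H{\left(-3 \right)} = \left(\left(-6\right) 10 + 12\right) + 1 = \left(-60 + 12\right) + 1 = -48 + 1 = -47$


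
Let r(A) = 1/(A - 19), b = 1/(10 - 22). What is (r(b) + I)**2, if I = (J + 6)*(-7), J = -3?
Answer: 23242041/52441 ≈ 443.20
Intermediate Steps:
b = -1/12 (b = 1/(-12) = -1/12 ≈ -0.083333)
r(A) = 1/(-19 + A)
I = -21 (I = (-3 + 6)*(-7) = 3*(-7) = -21)
(r(b) + I)**2 = (1/(-19 - 1/12) - 21)**2 = (1/(-229/12) - 21)**2 = (-12/229 - 21)**2 = (-4821/229)**2 = 23242041/52441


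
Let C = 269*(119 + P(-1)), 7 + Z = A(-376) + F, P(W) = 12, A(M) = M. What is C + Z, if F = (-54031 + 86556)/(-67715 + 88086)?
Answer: 710084101/20371 ≈ 34858.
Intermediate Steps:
F = 32525/20371 ≈ 1.5966
Z = -7769568/20371 (Z = -7 + (-376 + 32525/20371) = -7 - 7626971/20371 = -7769568/20371 ≈ -381.40)
C = 35239 (C = 269*(119 + 12) = 269*131 = 35239)
C + Z = 35239 - 7769568/20371 = 710084101/20371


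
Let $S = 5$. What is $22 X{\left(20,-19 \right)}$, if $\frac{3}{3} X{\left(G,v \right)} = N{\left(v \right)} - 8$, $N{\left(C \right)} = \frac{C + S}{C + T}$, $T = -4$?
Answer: $- \frac{3740}{23} \approx -162.61$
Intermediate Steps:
$N{\left(C \right)} = \frac{5 + C}{-4 + C}$ ($N{\left(C \right)} = \frac{C + 5}{C - 4} = \frac{5 + C}{-4 + C}$)
$X{\left(G,v \right)} = -8 + \frac{5 + v}{-4 + v}$ ($X{\left(G,v \right)} = \frac{5 + v}{-4 + v} - 8 = -8 + \frac{5 + v}{-4 + v}$)
$22 X{\left(20,-19 \right)} = 22 \frac{37 - -133}{-4 - 19} = 22 \frac{37 + 133}{-23} = 22 \left(\left(- \frac{1}{23}\right) 170\right) = 22 \left(- \frac{170}{23}\right) = - \frac{3740}{23}$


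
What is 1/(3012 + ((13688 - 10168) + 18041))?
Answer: 1/24573 ≈ 4.0695e-5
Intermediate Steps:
1/(3012 + ((13688 - 10168) + 18041)) = 1/(3012 + (3520 + 18041)) = 1/(3012 + 21561) = 1/24573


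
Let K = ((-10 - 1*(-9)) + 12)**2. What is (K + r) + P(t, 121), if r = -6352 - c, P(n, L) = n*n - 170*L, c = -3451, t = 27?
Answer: -22621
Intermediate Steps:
P(n, L) = n**2 - 170*L
K = 121 (K = ((-10 + 9) + 12)**2 = (-1 + 12)**2 = 11**2 = 121)
r = -2901 (r = -6352 - 1*(-3451) = -6352 + 3451 = -2901)
(K + r) + P(t, 121) = (121 - 2901) + (27**2 - 170*121) = -2780 + (729 - 20570) = -2780 - 19841 = -22621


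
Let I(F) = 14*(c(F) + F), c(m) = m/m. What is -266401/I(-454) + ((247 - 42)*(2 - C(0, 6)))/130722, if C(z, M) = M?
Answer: 1934403949/46057718 ≈ 42.000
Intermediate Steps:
c(m) = 1
I(F) = 14 + 14*F (I(F) = 14*(1 + F) = 14 + 14*F)
-266401/I(-454) + ((247 - 42)*(2 - C(0, 6)))/130722 = -266401/(14 + 14*(-454)) + ((247 - 42)*(2 - 1*6))/130722 = -266401/(14 - 6356) + (205*(2 - 6))*(1/130722) = -266401/(-6342) + (205*(-4))*(1/130722) = -266401*(-1/6342) - 820*1/130722 = 266401/6342 - 410/65361 = 1934403949/46057718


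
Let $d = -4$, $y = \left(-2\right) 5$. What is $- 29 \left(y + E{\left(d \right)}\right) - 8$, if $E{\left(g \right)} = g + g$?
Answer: $514$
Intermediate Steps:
$y = -10$
$E{\left(g \right)} = 2 g$
$- 29 \left(y + E{\left(d \right)}\right) - 8 = - 29 \left(-10 + 2 \left(-4\right)\right) - 8 = - 29 \left(-10 - 8\right) - 8 = \left(-29\right) \left(-18\right) - 8 = 522 - 8 = 514$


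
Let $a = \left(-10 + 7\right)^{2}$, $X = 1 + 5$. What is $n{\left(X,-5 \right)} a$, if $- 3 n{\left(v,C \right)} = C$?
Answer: $15$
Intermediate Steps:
$X = 6$
$n{\left(v,C \right)} = - \frac{C}{3}$
$a = 9$ ($a = \left(-3\right)^{2} = 9$)
$n{\left(X,-5 \right)} a = \left(- \frac{1}{3}\right) \left(-5\right) 9 = \frac{5}{3} \cdot 9 = 15$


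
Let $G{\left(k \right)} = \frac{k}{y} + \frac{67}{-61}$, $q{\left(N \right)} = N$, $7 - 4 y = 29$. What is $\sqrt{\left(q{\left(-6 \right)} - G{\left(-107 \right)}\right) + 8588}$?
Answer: $\frac{\sqrt{3855703555}}{671} \approx 92.54$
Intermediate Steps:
$y = - \frac{11}{2}$ ($y = \frac{7}{4} - \frac{29}{4} = - \frac{11}{2} \approx -5.5$)
$G{\left(k \right)} = - \frac{67}{61} - \frac{2 k}{11}$ ($G{\left(k \right)} = \frac{k}{- \frac{11}{2}} + \frac{67}{-61} = k \left(- \frac{2}{11}\right) + 67 \left(- \frac{1}{61}\right) = - \frac{2 k}{11} - \frac{67}{61} = - \frac{67}{61} - \frac{2 k}{11}$)
$\sqrt{\left(q{\left(-6 \right)} - G{\left(-107 \right)}\right) + 8588} = \sqrt{\left(-6 - \left(- \frac{67}{61} - - \frac{214}{11}\right)\right) + 8588} = \sqrt{\left(-6 - \left(- \frac{67}{61} + \frac{214}{11}\right)\right) + 8588} = \sqrt{\left(-6 - \frac{12317}{671}\right) + 8588} = \sqrt{- \frac{16343}{671} + 8588} = \sqrt{\frac{5746205}{671}} = \frac{\sqrt{3855703555}}{671}$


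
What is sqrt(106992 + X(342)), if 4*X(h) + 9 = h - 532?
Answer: sqrt(427769)/2 ≈ 327.02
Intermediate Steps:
X(h) = -541/4 + h/4 (X(h) = -9/4 + (h - 532)/4 = -9/4 + (-532 + h)/4 = -9/4 + (-133 + h/4) = -541/4 + h/4)
sqrt(106992 + X(342)) = sqrt(106992 + (-541/4 + (1/4)*342)) = sqrt(106992 + (-541/4 + 171/2)) = sqrt(106992 - 199/4) = sqrt(427769/4) = sqrt(427769)/2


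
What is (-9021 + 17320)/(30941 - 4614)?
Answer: 8299/26327 ≈ 0.31523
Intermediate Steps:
(-9021 + 17320)/(30941 - 4614) = 8299/26327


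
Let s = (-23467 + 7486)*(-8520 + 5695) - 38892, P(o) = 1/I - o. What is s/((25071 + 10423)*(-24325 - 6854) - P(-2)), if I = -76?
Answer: -489737844/12015246361 ≈ -0.040760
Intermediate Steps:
P(o) = -1/76 - o (P(o) = 1/(-76) - o = -1/76 - o)
s = 45107433 (s = -15981*(-2825) - 38892 = 45146325 - 38892 = 45107433)
s/((25071 + 10423)*(-24325 - 6854) - P(-2)) = 45107433/((25071 + 10423)*(-24325 - 6854) - (-1/76 - 1*(-2))) = 45107433/(35494*(-31179) - (-1/76 + 2)) = 45107433/(-1106667426 - 1*151/76) = 45107433/(-1106667426 - 151/76) = 45107433/(-84106724527/76) = 45107433*(-76/84106724527) = -489737844/12015246361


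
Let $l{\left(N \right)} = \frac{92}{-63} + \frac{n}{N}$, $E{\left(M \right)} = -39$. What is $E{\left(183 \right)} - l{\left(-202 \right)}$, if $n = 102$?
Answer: $- \frac{235652}{6363} \approx -37.035$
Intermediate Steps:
$l{\left(N \right)} = - \frac{92}{63} + \frac{102}{N}$ ($l{\left(N \right)} = \frac{92}{-63} + \frac{102}{N} = 92 \left(- \frac{1}{63}\right) + \frac{102}{N} = - \frac{92}{63} + \frac{102}{N}$)
$E{\left(183 \right)} - l{\left(-202 \right)} = -39 - \left(- \frac{92}{63} + \frac{102}{-202}\right) = -39 - \left(- \frac{92}{63} + 102 \left(- \frac{1}{202}\right)\right) = -39 - \left(- \frac{92}{63} - \frac{51}{101}\right) = -39 - - \frac{12505}{6363} = -39 + \frac{12505}{6363} = - \frac{235652}{6363}$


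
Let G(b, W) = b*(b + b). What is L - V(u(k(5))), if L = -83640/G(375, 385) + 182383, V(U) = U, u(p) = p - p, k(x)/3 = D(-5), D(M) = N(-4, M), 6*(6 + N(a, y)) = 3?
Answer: 1709837837/9375 ≈ 1.8238e+5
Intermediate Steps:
N(a, y) = -11/2 (N(a, y) = -6 + (⅙)*3 = -6 + ½ = -11/2)
G(b, W) = 2*b² (G(b, W) = b*(2*b) = 2*b²)
D(M) = -11/2
k(x) = -33/2 (k(x) = 3*(-11/2) = -33/2)
u(p) = 0
L = 1709837837/9375 (L = -83640/(2*375²) + 182383 = -83640/(2*140625) + 182383 = -83640/281250 + 182383 = -83640*1/281250 + 182383 = -2788/9375 + 182383 = 1709837837/9375 ≈ 1.8238e+5)
L - V(u(k(5))) = 1709837837/9375 - 1*0 = 1709837837/9375 + 0 = 1709837837/9375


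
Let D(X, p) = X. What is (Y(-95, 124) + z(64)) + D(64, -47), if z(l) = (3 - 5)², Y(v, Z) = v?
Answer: -27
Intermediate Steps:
z(l) = 4 (z(l) = (-2)² = 4)
(Y(-95, 124) + z(64)) + D(64, -47) = (-95 + 4) + 64 = -91 + 64 = -27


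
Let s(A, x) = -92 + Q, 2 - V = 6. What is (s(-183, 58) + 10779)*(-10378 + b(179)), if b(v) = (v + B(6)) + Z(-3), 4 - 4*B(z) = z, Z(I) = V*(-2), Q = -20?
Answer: -217425461/2 ≈ -1.0871e+8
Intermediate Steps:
V = -4 (V = 2 - 1*6 = 2 - 6 = -4)
s(A, x) = -112 (s(A, x) = -92 - 20 = -112)
Z(I) = 8 (Z(I) = -4*(-2) = 8)
B(z) = 1 - z/4
b(v) = 15/2 + v (b(v) = (v + (1 - 1/4*6)) + 8 = (v + (1 - 3/2)) + 8 = (v - 1/2) + 8 = (-1/2 + v) + 8 = 15/2 + v)
(s(-183, 58) + 10779)*(-10378 + b(179)) = (-112 + 10779)*(-10378 + (15/2 + 179)) = 10667*(-10378 + 373/2) = 10667*(-20383/2) = -217425461/2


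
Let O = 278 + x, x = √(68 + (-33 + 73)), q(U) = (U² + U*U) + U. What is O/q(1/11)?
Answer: 33638/13 + 726*√3/13 ≈ 2684.3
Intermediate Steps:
q(U) = U + 2*U² (q(U) = (U² + U²) + U = 2*U² + U = U + 2*U²)
x = 6*√3 (x = √(68 + 40) = √108 = 6*√3 ≈ 10.392)
O = 278 + 6*√3 ≈ 288.39
O/q(1/11) = (278 + 6*√3)/(((1 + 2/11)/11)) = (278 + 6*√3)/(((1/11)*(13/11))) = (278 + 6*√3)/(13/121) = (278 + 6*√3)*(121/13) = 33638/13 + 726*√3/13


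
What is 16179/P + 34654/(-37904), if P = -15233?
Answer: -570566599/288695816 ≈ -1.9764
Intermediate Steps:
16179/P + 34654/(-37904) = 16179/(-15233) + 34654/(-37904) = 16179*(-1/15233) + 34654*(-1/37904) = -16179/15233 - 17327/18952 = -570566599/288695816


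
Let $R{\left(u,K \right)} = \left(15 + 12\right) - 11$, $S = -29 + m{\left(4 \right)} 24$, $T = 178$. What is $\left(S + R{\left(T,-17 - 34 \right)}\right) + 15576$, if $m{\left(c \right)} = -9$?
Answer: $15347$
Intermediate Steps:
$S = -245$ ($S = -29 - 216 = -245$)
$R{\left(u,K \right)} = 16$ ($R{\left(u,K \right)} = 27 - 11 = 16$)
$\left(S + R{\left(T,-17 - 34 \right)}\right) + 15576 = \left(-245 + 16\right) + 15576 = -229 + 15576 = 15347$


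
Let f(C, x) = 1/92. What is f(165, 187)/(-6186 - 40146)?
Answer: -1/4262544 ≈ -2.3460e-7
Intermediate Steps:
f(C, x) = 1/92
f(165, 187)/(-6186 - 40146) = 1/(92*(-6186 - 40146)) = (1/92)/(-46332) = (1/92)*(-1/46332) = -1/4262544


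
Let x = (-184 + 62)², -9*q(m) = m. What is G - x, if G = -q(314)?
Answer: -133642/9 ≈ -14849.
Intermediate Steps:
q(m) = -m/9
x = 14884 (x = (-122)² = 14884)
G = 314/9 (G = -(-1)*314/9 = -1*(-314/9) = 314/9 ≈ 34.889)
G - x = 314/9 - 1*14884 = 314/9 - 14884 = -133642/9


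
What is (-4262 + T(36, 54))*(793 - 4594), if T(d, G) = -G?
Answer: 16405116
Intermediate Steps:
(-4262 + T(36, 54))*(793 - 4594) = (-4262 - 1*54)*(793 - 4594) = (-4262 - 54)*(-3801) = -4316*(-3801) = 16405116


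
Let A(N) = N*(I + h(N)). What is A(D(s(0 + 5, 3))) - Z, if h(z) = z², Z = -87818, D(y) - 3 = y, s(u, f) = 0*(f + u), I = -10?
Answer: 87815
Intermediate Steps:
s(u, f) = 0
D(y) = 3 + y
A(N) = N*(-10 + N²)
A(D(s(0 + 5, 3))) - Z = (3 + 0)*(-10 + (3 + 0)²) - 1*(-87818) = 3*(-10 + 3²) + 87818 = 3*(-10 + 9) + 87818 = 3*(-1) + 87818 = -3 + 87818 = 87815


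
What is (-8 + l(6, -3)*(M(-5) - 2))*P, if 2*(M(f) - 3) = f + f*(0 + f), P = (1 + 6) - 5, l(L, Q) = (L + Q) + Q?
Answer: -16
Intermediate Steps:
l(L, Q) = L + 2*Q
P = 2 (P = 7 - 5 = 2)
M(f) = 3 + f/2 + f²/2 (M(f) = 3 + (f + f*(0 + f))/2 = 3 + (f + f*f)/2 = 3 + (f + f²)/2 = 3 + (f/2 + f²/2) = 3 + f/2 + f²/2)
(-8 + l(6, -3)*(M(-5) - 2))*P = (-8 + (6 + 2*(-3))*((3 + (½)*(-5) + (½)*(-5)²) - 2))*2 = (-8 + (6 - 6)*((3 - 5/2 + (½)*25) - 2))*2 = (-8 + 0*((3 - 5/2 + 25/2) - 2))*2 = (-8 + 0*(13 - 2))*2 = (-8 + 0*11)*2 = (-8 + 0)*2 = -8*2 = -16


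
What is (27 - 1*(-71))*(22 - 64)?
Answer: -4116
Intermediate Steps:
(27 - 1*(-71))*(22 - 64) = (27 + 71)*(-42) = 98*(-42) = -4116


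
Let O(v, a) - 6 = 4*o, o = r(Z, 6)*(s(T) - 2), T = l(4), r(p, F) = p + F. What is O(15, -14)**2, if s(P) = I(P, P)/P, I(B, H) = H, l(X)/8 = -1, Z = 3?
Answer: 900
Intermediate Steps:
l(X) = -8 (l(X) = 8*(-1) = -8)
r(p, F) = F + p
T = -8
s(P) = 1 (s(P) = P/P = 1)
o = -9 (o = (6 + 3)*(1 - 2) = 9*(-1) = -9)
O(v, a) = -30 (O(v, a) = 6 + 4*(-9) = 6 - 36 = -30)
O(15, -14)**2 = (-30)**2 = 900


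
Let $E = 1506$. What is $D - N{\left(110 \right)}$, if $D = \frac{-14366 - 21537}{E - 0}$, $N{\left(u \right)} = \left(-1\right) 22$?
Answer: $- \frac{2771}{1506} \approx -1.84$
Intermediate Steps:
$N{\left(u \right)} = -22$
$D = - \frac{35903}{1506}$ ($D = \frac{-14366 - 21537}{1506 - 0} = - \frac{35903}{1506 + 0} = - \frac{35903}{1506} \approx -23.84$)
$D - N{\left(110 \right)} = - \frac{35903}{1506} - -22 = - \frac{35903}{1506} + 22 = - \frac{2771}{1506}$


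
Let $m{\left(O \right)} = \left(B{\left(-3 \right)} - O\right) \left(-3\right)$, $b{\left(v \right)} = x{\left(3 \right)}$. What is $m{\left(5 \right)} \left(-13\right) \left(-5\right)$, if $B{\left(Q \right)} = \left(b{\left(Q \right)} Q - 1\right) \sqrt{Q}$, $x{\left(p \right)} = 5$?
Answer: $975 + 3120 i \sqrt{3} \approx 975.0 + 5404.0 i$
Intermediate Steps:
$b{\left(v \right)} = 5$
$B{\left(Q \right)} = \sqrt{Q} \left(-1 + 5 Q\right)$ ($B{\left(Q \right)} = \left(5 Q - 1\right) \sqrt{Q} = \left(-1 + 5 Q\right) \sqrt{Q} = \sqrt{Q} \left(-1 + 5 Q\right)$)
$m{\left(O \right)} = 3 O + 48 i \sqrt{3}$ ($m{\left(O \right)} = \left(\sqrt{-3} \left(-1 + 5 \left(-3\right)\right) - O\right) \left(-3\right) = \left(i \sqrt{3} \left(-1 - 15\right) - O\right) \left(-3\right) = \left(i \sqrt{3} \left(-16\right) - O\right) \left(-3\right) = \left(- 16 i \sqrt{3} - O\right) \left(-3\right) = \left(- O - 16 i \sqrt{3}\right) \left(-3\right) = 3 O + 48 i \sqrt{3}$)
$m{\left(5 \right)} \left(-13\right) \left(-5\right) = \left(3 \cdot 5 + 48 i \sqrt{3}\right) \left(-13\right) \left(-5\right) = \left(15 + 48 i \sqrt{3}\right) \left(-13\right) \left(-5\right) = \left(-195 - 624 i \sqrt{3}\right) \left(-5\right) = 975 + 3120 i \sqrt{3}$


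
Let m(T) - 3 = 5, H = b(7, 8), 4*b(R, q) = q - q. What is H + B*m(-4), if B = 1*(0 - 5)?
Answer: -40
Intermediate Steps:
b(R, q) = 0 (b(R, q) = (q - q)/4 = (1/4)*0 = 0)
H = 0
m(T) = 8 (m(T) = 3 + 5 = 8)
B = -5 (B = 1*(-5) = -5)
H + B*m(-4) = 0 - 5*8 = 0 - 40 = -40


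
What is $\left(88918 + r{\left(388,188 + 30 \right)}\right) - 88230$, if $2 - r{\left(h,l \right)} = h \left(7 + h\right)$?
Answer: $-152570$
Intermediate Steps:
$r{\left(h,l \right)} = 2 - h \left(7 + h\right)$
$\left(88918 + r{\left(388,188 + 30 \right)}\right) - 88230 = \left(88918 - 153258\right) - 88230 = -64340 - 88230 = -152570$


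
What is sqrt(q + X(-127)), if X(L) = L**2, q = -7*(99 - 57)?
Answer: sqrt(15835) ≈ 125.84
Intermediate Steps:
q = -294 (q = -7*42 = -294)
sqrt(q + X(-127)) = sqrt(-294 + (-127)**2) = sqrt(-294 + 16129) = sqrt(15835)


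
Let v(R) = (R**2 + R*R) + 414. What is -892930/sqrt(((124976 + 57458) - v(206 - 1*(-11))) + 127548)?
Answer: -89293*sqrt(215390)/21539 ≈ -1924.0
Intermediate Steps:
v(R) = 414 + 2*R**2 (v(R) = (R**2 + R**2) + 414 = 2*R**2 + 414 = 414 + 2*R**2)
-892930/sqrt(((124976 + 57458) - v(206 - 1*(-11))) + 127548) = -892930/sqrt(((124976 + 57458) - (414 + 2*(206 - 1*(-11))**2)) + 127548) = -892930/sqrt((182434 - (414 + 2*(206 + 11)**2)) + 127548) = -892930/sqrt((182434 - (414 + 2*217**2)) + 127548) = -892930/sqrt((182434 - (414 + 2*47089)) + 127548) = -892930/sqrt((182434 - (414 + 94178)) + 127548) = -892930/sqrt((182434 - 1*94592) + 127548) = -892930/sqrt((182434 - 94592) + 127548) = -892930/sqrt(87842 + 127548) = -892930*sqrt(215390)/215390 = -89293*sqrt(215390)/21539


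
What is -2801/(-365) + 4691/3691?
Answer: 12050706/1347215 ≈ 8.9449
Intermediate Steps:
-2801/(-365) + 4691/3691 = -2801*(-1/365) + 4691*(1/3691) = 2801/365 + 4691/3691 = 12050706/1347215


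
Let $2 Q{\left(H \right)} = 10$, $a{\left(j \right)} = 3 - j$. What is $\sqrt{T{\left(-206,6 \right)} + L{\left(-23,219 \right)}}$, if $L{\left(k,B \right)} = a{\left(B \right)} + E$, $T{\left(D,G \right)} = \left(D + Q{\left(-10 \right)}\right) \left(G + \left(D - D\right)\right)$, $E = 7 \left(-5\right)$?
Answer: $i \sqrt{1457} \approx 38.171 i$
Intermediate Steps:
$Q{\left(H \right)} = 5$ ($Q{\left(H \right)} = \frac{1}{2} \cdot 10 = 5$)
$E = -35$
$T{\left(D,G \right)} = G \left(5 + D\right)$ ($T{\left(D,G \right)} = \left(D + 5\right) \left(G + \left(D - D\right)\right) = \left(5 + D\right) \left(G + 0\right) = \left(5 + D\right) G = G \left(5 + D\right)$)
$L{\left(k,B \right)} = -32 - B$ ($L{\left(k,B \right)} = \left(3 - B\right) - 35 = -32 - B$)
$\sqrt{T{\left(-206,6 \right)} + L{\left(-23,219 \right)}} = \sqrt{6 \left(5 - 206\right) - 251} = \sqrt{6 \left(-201\right) - 251} = \sqrt{-1206 - 251} = \sqrt{-1457} = i \sqrt{1457}$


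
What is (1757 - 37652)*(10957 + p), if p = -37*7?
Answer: -384004710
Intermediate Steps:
p = -259
(1757 - 37652)*(10957 + p) = (1757 - 37652)*(10957 - 259) = -35895*10698 = -384004710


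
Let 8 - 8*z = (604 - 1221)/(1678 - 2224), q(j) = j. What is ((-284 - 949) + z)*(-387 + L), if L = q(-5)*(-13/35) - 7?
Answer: 4924523595/10192 ≈ 4.8318e+5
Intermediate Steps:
z = 3751/4368 (z = 1 - (604 - 1221)/(8*(1678 - 2224)) = 1 - (-617)/(8*(-546)) = 1 - (-617)*(-1)/(8*546) = 1 - ⅛*617/546 = 1 - 617/4368 = 3751/4368 ≈ 0.85875)
L = -36/7 (L = -(-65)/35 - 7 = -5*(-13/35) - 7 = 13/7 - 7 = -36/7 ≈ -5.1429)
((-284 - 949) + z)*(-387 + L) = ((-284 - 949) + 3751/4368)*(-387 - 36/7) = (-1233 + 3751/4368)*(-2745/7) = -5381993/4368*(-2745/7) = 4924523595/10192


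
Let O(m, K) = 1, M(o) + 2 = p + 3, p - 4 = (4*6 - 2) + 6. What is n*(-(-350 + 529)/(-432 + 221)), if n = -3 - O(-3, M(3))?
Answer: -716/211 ≈ -3.3934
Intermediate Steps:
p = 32 (p = 4 + ((4*6 - 2) + 6) = 4 + ((24 - 2) + 6) = 4 + (22 + 6) = 4 + 28 = 32)
M(o) = 33 (M(o) = -2 + (32 + 3) = -2 + 35 = 33)
n = -4 (n = -3 - 1*1 = -3 - 1 = -4)
n*(-(-350 + 529)/(-432 + 221)) = -(-4)*(-350 + 529)/(-432 + 221) = -(-4)*179/(-211) = -(-4)*179*(-1/211) = -(-4)*(-179)/211 = -4*179/211 = -716/211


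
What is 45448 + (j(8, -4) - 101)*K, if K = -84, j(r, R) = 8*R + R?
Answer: 56956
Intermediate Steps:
j(r, R) = 9*R
45448 + (j(8, -4) - 101)*K = 45448 + (9*(-4) - 101)*(-84) = 45448 + (-36 - 101)*(-84) = 45448 - 137*(-84) = 45448 + 11508 = 56956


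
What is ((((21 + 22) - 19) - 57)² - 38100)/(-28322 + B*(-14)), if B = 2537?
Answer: 12337/21280 ≈ 0.57975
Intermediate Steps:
((((21 + 22) - 19) - 57)² - 38100)/(-28322 + B*(-14)) = ((((21 + 22) - 19) - 57)² - 38100)/(-28322 + 2537*(-14)) = (((43 - 19) - 57)² - 38100)/(-28322 - 35518) = ((24 - 57)² - 38100)/(-63840) = ((-33)² - 38100)*(-1/63840) = (1089 - 38100)*(-1/63840) = -37011*(-1/63840) = 12337/21280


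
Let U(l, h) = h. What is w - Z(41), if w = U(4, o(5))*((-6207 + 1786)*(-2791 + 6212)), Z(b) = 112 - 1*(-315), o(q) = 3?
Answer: -45373150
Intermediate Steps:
Z(b) = 427 (Z(b) = 112 + 315 = 427)
w = -45372723 (w = 3*((-6207 + 1786)*(-2791 + 6212)) = 3*(-4421*3421) = 3*(-15124241) = -45372723)
w - Z(41) = -45372723 - 1*427 = -45372723 - 427 = -45373150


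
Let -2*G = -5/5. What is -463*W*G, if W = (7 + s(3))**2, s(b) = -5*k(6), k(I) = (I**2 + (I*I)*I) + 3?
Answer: -372211256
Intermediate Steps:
k(I) = 3 + I**2 + I**3 (k(I) = (I**2 + I**2*I) + 3 = (I**2 + I**3) + 3 = 3 + I**2 + I**3)
s(b) = -1275 (s(b) = -5*(3 + 6**2 + 6**3) = -5*(3 + 36 + 216) = -5*255 = -1275)
G = 1/2 (G = -(-5)/(2*5) = -1/2*(-1) = 1/2 ≈ 0.50000)
W = 1607824 (W = (7 - 1275)**2 = (-1268)**2 = 1607824)
-463*W*G = -744422512/2 = -463*803912 = -372211256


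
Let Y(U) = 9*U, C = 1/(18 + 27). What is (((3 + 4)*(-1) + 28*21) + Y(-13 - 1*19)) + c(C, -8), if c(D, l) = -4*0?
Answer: 293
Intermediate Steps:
C = 1/45 ≈ 0.022222
c(D, l) = 0
(((3 + 4)*(-1) + 28*21) + Y(-13 - 1*19)) + c(C, -8) = (((3 + 4)*(-1) + 28*21) + 9*(-13 - 1*19)) + 0 = ((7*(-1) + 588) + 9*(-13 - 19)) + 0 = ((-7 + 588) + 9*(-32)) + 0 = (581 - 288) + 0 = 293 + 0 = 293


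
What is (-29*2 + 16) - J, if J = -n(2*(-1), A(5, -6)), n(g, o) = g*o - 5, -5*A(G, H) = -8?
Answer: -251/5 ≈ -50.200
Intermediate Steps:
A(G, H) = 8/5 (A(G, H) = -⅕*(-8) = 8/5)
n(g, o) = -5 + g*o
J = 41/5 (J = -(-5 + (2*(-1))*(8/5)) = -(-5 - 2*8/5) = -(-5 - 16/5) = -1*(-41/5) = 41/5 ≈ 8.2000)
(-29*2 + 16) - J = (-29*2 + 16) - 1*41/5 = (-58 + 16) - 41/5 = -42 - 41/5 = -251/5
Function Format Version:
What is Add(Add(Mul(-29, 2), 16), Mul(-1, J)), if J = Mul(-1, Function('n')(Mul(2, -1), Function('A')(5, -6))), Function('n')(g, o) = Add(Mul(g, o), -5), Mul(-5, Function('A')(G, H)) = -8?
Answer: Rational(-251, 5) ≈ -50.200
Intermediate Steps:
Function('A')(G, H) = Rational(8, 5) (Function('A')(G, H) = Mul(Rational(-1, 5), -8) = Rational(8, 5))
Function('n')(g, o) = Add(-5, Mul(g, o))
J = Rational(41, 5) (J = Mul(-1, Add(-5, Mul(Mul(2, -1), Rational(8, 5)))) = Mul(-1, Add(-5, Mul(-2, Rational(8, 5)))) = Mul(-1, Add(-5, Rational(-16, 5))) = Mul(-1, Rational(-41, 5)) = Rational(41, 5) ≈ 8.2000)
Add(Add(Mul(-29, 2), 16), Mul(-1, J)) = Add(Add(Mul(-29, 2), 16), Mul(-1, Rational(41, 5))) = Add(Add(-58, 16), Rational(-41, 5)) = Add(-42, Rational(-41, 5)) = Rational(-251, 5)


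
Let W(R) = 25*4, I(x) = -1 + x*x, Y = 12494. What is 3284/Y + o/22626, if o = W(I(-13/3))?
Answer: 18888296/70672311 ≈ 0.26727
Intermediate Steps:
I(x) = -1 + x**2
W(R) = 100
o = 100
3284/Y + o/22626 = 3284/12494 + 100/22626 = 3284*(1/12494) + 100*(1/22626) = 1642/6247 + 50/11313 = 18888296/70672311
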